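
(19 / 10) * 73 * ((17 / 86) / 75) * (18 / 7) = 70737 / 75250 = 0.94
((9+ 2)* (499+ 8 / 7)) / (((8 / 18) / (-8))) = -693198 / 7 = -99028.29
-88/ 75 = -1.17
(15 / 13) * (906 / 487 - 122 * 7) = -6224880 / 6331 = -983.24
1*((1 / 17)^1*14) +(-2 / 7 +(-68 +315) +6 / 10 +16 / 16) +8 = 152997 / 595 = 257.14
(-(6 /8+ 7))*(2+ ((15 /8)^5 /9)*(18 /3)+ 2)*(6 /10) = -29635473 /327680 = -90.44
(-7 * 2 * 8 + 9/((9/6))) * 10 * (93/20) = -4929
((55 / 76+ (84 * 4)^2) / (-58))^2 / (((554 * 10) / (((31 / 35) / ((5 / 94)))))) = 107262870153341057 / 9418917424000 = 11388.03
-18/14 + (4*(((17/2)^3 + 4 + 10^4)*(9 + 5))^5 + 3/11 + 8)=5723609932392127069190734234603/19712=290361705174113589143198800.00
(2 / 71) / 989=2 / 70219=0.00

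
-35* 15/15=-35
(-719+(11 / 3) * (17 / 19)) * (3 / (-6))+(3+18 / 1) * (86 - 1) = 122143 / 57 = 2142.86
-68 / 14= -34 / 7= -4.86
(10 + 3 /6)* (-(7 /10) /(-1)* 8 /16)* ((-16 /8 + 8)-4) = 7.35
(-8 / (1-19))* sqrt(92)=8* sqrt(23) / 9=4.26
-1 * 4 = -4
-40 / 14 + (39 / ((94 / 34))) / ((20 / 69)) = 301429 / 6580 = 45.81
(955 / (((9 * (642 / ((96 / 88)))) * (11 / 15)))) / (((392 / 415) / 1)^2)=822374375 / 2984231712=0.28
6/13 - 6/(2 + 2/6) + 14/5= 314/455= 0.69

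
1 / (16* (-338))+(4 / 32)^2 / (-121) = -411 / 1308736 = -0.00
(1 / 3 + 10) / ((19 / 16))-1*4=268 / 57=4.70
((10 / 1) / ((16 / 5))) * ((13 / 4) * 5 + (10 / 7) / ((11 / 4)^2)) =1392375 / 27104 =51.37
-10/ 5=-2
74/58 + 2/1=95/29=3.28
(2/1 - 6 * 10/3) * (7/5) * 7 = -882/5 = -176.40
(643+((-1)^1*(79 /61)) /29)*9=10236492 /1769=5786.60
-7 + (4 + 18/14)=-12/7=-1.71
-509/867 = -0.59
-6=-6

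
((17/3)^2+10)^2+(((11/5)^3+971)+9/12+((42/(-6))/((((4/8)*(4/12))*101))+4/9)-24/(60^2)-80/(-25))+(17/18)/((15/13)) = 11288896999/4090500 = 2759.78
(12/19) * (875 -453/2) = 7782/19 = 409.58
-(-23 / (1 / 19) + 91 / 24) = 10397 / 24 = 433.21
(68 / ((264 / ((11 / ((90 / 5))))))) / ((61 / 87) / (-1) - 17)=-493 / 55440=-0.01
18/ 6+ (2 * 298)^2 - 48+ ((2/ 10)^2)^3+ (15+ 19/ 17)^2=355430.78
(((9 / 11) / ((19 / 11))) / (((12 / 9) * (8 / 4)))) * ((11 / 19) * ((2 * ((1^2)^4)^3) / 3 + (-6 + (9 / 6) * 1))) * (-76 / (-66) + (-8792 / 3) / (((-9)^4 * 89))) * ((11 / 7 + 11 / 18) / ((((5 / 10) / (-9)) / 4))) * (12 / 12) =69867815875 / 983725722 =71.02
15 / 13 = 1.15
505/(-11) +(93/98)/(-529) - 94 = -79785861/570262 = -139.91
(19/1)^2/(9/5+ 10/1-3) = 1805/44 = 41.02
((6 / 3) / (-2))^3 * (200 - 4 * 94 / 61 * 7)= -9568 / 61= -156.85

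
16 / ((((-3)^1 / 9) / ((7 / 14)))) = -24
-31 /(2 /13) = -403 /2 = -201.50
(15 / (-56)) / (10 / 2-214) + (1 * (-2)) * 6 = -140433 / 11704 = -12.00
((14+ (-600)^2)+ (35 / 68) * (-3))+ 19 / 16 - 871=97686799 / 272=359142.64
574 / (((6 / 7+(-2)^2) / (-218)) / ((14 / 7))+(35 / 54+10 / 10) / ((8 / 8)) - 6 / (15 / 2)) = 29562435 / 43108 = 685.78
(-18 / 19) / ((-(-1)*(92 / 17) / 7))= -1071 / 874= -1.23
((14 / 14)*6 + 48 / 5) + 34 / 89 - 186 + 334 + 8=171.98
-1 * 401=-401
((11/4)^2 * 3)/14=363/224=1.62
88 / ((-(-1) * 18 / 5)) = 220 / 9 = 24.44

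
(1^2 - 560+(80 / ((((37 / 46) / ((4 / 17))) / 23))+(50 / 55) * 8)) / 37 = -0.36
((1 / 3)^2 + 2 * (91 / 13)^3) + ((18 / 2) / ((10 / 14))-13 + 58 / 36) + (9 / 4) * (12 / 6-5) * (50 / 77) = 2366384 / 3465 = 682.94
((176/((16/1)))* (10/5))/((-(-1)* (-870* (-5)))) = 11/2175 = 0.01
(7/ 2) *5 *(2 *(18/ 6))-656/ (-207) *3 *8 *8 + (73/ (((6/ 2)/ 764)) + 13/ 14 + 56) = 6234261/ 322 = 19361.06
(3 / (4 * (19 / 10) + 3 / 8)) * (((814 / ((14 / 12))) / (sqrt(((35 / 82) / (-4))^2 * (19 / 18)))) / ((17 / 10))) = 1408.27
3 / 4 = 0.75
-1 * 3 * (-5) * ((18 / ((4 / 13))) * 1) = 1755 / 2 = 877.50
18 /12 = 1.50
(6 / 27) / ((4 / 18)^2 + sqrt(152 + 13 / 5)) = -360 / 5071573 + 1458* sqrt(3865) / 5071573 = 0.02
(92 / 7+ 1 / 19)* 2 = 3510 / 133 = 26.39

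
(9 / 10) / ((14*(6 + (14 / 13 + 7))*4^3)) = 0.00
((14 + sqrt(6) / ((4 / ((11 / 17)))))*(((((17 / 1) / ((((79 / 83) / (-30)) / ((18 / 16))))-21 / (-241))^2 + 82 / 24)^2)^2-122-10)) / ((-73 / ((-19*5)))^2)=158438815009392602118764899018307097022075134070290279287016892738475*sqrt(6) / 33210288883261996007471095009850615408328179712 + 100824700460522564984668572102559061741320539862911995909919840833575 / 244193300612220558878463933895960407414177792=424574852824054567076398.20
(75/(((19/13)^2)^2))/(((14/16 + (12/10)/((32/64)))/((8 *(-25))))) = -17136600000/17072051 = -1003.78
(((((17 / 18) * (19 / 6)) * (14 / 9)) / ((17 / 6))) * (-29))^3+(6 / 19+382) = -1086330424643 / 10097379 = -107585.39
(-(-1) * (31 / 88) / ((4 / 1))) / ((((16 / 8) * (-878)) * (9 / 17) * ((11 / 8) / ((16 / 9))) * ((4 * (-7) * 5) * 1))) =527 / 602369460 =0.00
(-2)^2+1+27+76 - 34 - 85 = -11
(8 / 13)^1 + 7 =99 / 13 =7.62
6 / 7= 0.86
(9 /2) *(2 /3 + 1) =15 /2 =7.50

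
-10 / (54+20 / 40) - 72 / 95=-9748 / 10355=-0.94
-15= -15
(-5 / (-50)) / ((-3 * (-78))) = 1 / 2340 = 0.00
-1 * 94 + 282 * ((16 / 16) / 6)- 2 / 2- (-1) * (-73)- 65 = -186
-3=-3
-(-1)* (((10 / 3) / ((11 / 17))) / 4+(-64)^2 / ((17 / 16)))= 4326821 / 1122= 3856.35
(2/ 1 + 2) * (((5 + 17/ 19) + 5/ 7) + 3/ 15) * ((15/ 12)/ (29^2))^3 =7075/ 79111501693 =0.00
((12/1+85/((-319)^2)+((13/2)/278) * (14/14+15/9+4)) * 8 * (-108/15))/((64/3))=-2321378793/70723895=-32.82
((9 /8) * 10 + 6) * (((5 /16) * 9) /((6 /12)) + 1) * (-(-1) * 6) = 10971 /16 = 685.69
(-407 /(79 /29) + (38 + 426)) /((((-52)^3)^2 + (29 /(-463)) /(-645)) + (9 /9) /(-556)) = 4126618464180 /259335905851065184991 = 0.00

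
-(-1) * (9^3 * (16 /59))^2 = 136048896 /3481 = 39083.28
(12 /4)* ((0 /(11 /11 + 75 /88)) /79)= 0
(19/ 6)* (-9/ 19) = -3/ 2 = -1.50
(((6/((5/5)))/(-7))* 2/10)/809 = -6/28315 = -0.00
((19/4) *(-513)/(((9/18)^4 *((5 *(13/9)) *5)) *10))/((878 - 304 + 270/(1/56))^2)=-243/554349250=-0.00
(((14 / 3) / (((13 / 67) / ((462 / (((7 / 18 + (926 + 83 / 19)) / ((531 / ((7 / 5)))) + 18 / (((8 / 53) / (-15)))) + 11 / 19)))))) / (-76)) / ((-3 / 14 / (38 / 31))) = -612098015760 / 1306887865387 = -0.47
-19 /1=-19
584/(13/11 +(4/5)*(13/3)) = 96360/767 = 125.63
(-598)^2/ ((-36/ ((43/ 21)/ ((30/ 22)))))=-42286673/ 2835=-14915.93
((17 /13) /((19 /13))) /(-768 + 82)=-17 /13034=-0.00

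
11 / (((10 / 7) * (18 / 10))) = 77 / 18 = 4.28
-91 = -91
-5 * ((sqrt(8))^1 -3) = 15 -10 * sqrt(2) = 0.86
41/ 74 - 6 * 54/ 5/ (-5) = 25001/ 1850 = 13.51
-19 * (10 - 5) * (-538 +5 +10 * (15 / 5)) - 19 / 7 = 334476 / 7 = 47782.29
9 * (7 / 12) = 21 / 4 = 5.25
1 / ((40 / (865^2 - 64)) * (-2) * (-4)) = 748161 / 320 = 2338.00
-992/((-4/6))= 1488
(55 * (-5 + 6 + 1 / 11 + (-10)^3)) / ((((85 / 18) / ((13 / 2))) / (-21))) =1588089.18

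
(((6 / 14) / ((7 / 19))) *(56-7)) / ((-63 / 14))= -12.67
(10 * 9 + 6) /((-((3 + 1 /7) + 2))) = -56 /3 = -18.67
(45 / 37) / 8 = 45 / 296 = 0.15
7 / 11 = 0.64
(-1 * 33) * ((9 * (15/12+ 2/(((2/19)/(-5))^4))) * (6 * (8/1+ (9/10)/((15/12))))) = -1582080844113/10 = -158208084411.30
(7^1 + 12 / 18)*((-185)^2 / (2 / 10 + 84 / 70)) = 3935875 / 21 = 187422.62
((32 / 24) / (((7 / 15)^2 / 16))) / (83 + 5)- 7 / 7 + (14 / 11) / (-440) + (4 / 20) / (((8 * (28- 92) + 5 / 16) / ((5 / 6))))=320235557 / 2912443380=0.11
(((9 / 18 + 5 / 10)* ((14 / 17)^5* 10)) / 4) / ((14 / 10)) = 960400 / 1419857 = 0.68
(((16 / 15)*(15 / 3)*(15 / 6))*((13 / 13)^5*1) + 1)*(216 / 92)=774 / 23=33.65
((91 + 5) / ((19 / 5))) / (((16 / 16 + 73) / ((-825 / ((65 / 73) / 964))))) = -2786731200 / 9139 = -304927.37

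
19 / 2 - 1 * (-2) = 23 / 2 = 11.50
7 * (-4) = -28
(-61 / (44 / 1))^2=3721 / 1936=1.92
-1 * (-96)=96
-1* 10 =-10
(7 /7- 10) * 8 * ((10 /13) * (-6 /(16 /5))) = 1350 /13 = 103.85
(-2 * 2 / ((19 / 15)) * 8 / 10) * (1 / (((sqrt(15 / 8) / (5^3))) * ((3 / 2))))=-1600 * sqrt(30) / 57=-153.75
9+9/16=153/16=9.56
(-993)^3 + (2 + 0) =-979146655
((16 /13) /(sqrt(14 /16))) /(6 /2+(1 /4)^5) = 32768 * sqrt(14) /279643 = 0.44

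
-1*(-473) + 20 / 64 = 7573 / 16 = 473.31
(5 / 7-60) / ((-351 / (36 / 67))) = 1660 / 18291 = 0.09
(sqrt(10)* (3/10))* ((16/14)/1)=12* sqrt(10)/35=1.08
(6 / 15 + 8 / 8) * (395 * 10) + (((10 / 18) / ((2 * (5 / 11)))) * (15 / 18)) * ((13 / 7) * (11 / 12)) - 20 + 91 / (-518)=1849740677 / 335664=5510.69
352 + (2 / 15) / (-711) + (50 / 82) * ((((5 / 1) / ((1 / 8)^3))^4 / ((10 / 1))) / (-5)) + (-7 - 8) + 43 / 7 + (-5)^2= -523776499144.05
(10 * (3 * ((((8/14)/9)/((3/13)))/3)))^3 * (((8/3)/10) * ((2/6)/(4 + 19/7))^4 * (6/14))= 0.00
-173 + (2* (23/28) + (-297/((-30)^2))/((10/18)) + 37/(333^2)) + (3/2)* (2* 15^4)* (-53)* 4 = -337737479928013/10489500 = -32197671.95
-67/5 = -13.40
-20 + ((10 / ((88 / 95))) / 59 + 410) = 1012915 / 2596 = 390.18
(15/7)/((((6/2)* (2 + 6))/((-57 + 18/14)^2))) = 190125/686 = 277.15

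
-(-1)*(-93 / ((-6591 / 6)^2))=-372 / 4826809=-0.00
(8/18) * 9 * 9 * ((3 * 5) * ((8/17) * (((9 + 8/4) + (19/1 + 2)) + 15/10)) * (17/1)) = 144720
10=10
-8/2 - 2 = -6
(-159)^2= 25281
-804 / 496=-201 / 124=-1.62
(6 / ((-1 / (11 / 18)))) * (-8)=88 / 3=29.33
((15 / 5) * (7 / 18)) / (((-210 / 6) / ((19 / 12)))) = -19 / 360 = -0.05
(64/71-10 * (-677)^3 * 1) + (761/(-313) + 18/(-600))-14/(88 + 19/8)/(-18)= 44869321140645197317/14460506100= 3102887328.45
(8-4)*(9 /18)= 2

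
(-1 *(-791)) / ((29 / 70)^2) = 3875900 / 841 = 4608.68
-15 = -15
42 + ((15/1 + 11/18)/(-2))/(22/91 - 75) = 10311707/244908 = 42.10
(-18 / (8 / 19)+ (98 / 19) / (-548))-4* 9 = -820043 / 10412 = -78.76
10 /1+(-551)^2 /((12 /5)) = 1518125 /12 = 126510.42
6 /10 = 3 /5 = 0.60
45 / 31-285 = -8790 / 31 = -283.55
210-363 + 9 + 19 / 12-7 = -1793 / 12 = -149.42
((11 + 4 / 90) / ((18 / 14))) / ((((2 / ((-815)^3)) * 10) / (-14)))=527333408455 / 162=3255144496.64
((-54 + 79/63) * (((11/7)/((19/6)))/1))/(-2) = 36553/2793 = 13.09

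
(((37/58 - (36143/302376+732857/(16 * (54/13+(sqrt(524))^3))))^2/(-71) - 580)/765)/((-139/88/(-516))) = -1211820696762866030419182566123678273251/4890999654950131981395715403840436000+19777347568150164803563355603 * sqrt(131)/9482028099994280206936597990500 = -247.74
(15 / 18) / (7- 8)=-5 / 6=-0.83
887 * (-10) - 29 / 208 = -1844989 / 208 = -8870.14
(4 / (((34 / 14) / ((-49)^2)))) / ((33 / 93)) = 2084068 / 187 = 11144.75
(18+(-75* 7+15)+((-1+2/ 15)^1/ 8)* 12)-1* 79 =-5723/ 10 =-572.30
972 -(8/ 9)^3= 708076/ 729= 971.30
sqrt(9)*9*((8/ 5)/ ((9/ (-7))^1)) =-168/ 5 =-33.60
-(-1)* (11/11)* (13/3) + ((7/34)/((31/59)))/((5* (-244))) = 16715201/3857640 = 4.33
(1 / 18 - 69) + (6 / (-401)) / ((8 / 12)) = -68.97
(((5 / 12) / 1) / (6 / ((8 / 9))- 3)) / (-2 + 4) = 1 / 18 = 0.06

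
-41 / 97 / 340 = -41 / 32980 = -0.00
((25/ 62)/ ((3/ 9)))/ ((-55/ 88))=-60/ 31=-1.94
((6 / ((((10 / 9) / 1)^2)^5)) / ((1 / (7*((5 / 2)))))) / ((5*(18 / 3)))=24407490807 / 20000000000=1.22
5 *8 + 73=113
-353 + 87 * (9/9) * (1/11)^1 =-3796/11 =-345.09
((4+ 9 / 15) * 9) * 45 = 1863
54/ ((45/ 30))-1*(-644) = 680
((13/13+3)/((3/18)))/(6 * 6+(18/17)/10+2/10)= 1020/1543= 0.66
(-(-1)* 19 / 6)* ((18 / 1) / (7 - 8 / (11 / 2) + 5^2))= 209 / 112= 1.87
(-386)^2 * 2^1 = 297992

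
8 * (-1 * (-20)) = 160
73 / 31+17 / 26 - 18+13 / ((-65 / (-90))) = 2425 / 806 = 3.01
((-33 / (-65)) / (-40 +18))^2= 9 / 16900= 0.00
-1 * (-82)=82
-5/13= -0.38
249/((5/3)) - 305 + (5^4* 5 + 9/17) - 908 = 175264/85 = 2061.93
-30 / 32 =-15 / 16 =-0.94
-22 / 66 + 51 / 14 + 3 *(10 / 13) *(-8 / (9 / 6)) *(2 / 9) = 941 / 1638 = 0.57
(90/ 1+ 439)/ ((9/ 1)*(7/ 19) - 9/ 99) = 110561/ 674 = 164.04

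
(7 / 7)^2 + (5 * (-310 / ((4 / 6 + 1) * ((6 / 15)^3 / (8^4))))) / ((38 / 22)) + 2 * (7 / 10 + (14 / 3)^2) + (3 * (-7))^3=-29470278863 / 855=-34468162.41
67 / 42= 1.60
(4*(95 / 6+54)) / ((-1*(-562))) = 419 / 843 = 0.50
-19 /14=-1.36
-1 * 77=-77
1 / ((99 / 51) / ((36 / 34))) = 6 / 11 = 0.55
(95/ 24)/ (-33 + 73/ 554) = -26315/ 218508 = -0.12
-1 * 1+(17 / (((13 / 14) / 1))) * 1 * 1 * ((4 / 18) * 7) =3215 / 117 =27.48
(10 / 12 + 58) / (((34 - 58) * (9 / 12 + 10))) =-353 / 1548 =-0.23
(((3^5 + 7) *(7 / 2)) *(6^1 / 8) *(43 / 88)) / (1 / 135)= 15238125 / 352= 43290.13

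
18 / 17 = 1.06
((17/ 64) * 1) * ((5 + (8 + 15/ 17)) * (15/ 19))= 885/ 304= 2.91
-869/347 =-2.50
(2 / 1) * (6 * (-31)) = -372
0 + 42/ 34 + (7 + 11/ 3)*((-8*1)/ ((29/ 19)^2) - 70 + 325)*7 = 805700119/ 42891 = 18784.83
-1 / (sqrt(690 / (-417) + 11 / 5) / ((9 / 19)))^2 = -56295 / 136819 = -0.41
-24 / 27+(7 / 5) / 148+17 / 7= 72221 / 46620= 1.55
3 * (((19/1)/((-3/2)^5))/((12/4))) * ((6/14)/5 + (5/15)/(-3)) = 4864/76545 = 0.06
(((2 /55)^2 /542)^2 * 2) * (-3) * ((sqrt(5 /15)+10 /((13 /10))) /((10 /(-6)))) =24 * sqrt(3) /3360155253125+288 /1747280731625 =0.00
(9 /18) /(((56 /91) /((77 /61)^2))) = 77077 /59536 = 1.29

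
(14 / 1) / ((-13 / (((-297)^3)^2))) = -9608746404786606 / 13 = -739134338829738.92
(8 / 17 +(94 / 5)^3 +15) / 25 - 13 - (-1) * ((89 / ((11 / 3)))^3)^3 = 366353458159759777995615373 / 125265971084375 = 2924604782834.41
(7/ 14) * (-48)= -24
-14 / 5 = -2.80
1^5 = 1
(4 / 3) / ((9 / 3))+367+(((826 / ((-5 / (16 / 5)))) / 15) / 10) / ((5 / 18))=9977543 / 28125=354.76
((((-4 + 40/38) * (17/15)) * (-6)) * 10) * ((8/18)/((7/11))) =23936/171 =139.98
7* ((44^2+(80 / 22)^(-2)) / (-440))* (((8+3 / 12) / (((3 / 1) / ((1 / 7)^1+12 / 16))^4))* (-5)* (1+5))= 48401890625 / 809238528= 59.81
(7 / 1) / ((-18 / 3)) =-7 / 6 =-1.17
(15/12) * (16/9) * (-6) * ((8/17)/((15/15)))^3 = -20480/14739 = -1.39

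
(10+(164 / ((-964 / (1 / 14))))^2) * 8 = 227680882 / 2845969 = 80.00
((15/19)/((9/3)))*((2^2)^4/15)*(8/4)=512/57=8.98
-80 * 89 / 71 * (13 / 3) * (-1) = 92560 / 213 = 434.55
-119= -119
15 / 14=1.07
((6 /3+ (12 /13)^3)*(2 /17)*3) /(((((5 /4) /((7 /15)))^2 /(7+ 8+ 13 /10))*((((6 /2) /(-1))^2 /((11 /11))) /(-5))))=-782342624 /630264375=-1.24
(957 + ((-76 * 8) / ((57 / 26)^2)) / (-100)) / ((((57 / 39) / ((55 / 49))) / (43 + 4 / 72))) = 90800762195 / 2865618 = 31686.28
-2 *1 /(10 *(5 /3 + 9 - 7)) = -0.05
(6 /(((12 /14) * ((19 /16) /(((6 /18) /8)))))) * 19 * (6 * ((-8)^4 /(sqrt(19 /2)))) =114688 * sqrt(38) /19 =37209.70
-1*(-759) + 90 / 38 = 14466 / 19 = 761.37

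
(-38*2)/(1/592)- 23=-45015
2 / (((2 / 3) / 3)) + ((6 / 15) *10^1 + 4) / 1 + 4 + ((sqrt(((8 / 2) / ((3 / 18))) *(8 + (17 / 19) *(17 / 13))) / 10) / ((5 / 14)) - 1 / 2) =42 *sqrt(372970) / 6175 + 41 / 2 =24.65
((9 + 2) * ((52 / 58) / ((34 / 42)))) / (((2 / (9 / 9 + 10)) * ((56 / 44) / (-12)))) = -311454 / 493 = -631.75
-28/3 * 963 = -8988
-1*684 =-684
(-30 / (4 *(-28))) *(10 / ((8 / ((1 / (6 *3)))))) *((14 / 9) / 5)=5 / 864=0.01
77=77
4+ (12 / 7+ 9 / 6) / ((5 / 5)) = 7.21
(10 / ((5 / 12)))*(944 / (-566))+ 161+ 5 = 35650 / 283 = 125.97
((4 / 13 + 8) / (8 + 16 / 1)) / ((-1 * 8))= -9 / 208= -0.04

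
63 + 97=160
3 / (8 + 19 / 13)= 13 / 41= 0.32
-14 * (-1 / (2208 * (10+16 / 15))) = 35 / 61088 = 0.00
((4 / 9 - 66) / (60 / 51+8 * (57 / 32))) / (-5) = 8024 / 9441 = 0.85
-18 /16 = -9 /8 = -1.12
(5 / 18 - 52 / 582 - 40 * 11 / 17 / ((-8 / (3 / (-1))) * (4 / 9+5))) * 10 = -15.94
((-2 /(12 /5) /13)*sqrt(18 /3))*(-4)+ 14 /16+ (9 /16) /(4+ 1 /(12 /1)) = 10*sqrt(6) /39+ 397 /392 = 1.64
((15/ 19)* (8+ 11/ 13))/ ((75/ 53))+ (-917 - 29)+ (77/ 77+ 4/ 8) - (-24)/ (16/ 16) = -452289/ 494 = -915.56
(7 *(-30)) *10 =-2100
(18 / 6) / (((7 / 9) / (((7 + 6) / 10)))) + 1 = 421 / 70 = 6.01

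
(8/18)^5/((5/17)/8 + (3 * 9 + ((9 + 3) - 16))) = 139264/185000517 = 0.00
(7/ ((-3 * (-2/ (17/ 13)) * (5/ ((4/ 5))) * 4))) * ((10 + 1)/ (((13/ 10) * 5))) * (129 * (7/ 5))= 394009/ 21125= 18.65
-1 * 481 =-481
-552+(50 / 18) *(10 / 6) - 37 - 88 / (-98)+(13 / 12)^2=-12326101 / 21168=-582.30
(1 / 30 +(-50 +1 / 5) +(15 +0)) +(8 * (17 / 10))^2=22529 / 150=150.19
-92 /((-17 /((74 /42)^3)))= 4660076 /157437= 29.60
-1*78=-78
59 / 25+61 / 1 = 1584 / 25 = 63.36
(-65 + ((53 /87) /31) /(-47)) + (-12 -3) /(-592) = -4875816311 /75041328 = -64.98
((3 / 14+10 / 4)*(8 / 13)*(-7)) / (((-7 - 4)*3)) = 0.35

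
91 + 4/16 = 91.25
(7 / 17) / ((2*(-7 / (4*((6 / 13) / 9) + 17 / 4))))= -695 / 5304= -0.13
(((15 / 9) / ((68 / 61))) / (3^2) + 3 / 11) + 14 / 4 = 3.94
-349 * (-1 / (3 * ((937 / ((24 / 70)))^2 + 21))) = 16752 / 1075515049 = 0.00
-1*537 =-537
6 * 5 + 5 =35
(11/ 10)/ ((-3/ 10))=-11/ 3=-3.67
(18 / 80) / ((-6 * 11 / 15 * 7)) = -0.01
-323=-323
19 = 19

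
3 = 3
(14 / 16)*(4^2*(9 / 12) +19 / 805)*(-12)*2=-29037 / 115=-252.50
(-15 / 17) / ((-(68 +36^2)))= 15 / 23188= 0.00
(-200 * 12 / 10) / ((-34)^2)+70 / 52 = 8555 / 7514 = 1.14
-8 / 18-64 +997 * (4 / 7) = 31832 / 63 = 505.27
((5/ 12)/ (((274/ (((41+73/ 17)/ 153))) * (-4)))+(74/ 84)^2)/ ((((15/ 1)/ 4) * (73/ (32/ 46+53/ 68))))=500111059351/ 119610101414160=0.00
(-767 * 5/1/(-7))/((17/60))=230100/119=1933.61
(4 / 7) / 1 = 4 / 7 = 0.57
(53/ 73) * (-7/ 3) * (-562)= 208502/ 219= 952.06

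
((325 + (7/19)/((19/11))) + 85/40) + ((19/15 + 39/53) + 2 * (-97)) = 310737091/2295960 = 135.34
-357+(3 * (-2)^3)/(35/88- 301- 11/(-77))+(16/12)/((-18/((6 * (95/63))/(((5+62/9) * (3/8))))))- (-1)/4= -5342220819295/14971734036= -356.82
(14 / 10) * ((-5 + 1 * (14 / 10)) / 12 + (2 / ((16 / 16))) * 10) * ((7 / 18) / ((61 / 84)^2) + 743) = 3816309413 / 186050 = 20512.28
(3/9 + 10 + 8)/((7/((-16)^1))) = -880/21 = -41.90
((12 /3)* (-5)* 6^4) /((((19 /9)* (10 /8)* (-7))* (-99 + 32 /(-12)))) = -559872 /40565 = -13.80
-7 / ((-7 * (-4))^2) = -0.01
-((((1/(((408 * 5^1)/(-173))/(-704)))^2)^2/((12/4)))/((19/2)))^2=-11542242474984173806838783414370304/58085957777044081640625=-198709686759.19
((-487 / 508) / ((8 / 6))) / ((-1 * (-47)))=-1461 / 95504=-0.02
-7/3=-2.33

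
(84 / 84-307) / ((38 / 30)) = -4590 / 19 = -241.58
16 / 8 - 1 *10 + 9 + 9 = 10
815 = 815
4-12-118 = -126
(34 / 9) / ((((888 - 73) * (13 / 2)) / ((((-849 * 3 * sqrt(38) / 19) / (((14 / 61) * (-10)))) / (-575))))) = -293471 * sqrt(38) / 4051263125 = -0.00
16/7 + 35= 261/7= 37.29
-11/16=-0.69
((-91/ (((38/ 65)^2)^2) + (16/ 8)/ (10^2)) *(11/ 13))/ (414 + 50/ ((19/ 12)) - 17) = -446700422377/ 290434752400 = -1.54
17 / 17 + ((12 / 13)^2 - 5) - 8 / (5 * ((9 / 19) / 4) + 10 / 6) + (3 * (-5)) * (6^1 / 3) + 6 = -2671076 / 87035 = -30.69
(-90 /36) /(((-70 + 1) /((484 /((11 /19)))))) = 2090 /69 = 30.29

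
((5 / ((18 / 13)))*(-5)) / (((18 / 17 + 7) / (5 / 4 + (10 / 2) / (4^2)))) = -138125 / 39456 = -3.50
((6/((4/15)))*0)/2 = 0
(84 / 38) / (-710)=-21 / 6745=-0.00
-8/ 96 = -0.08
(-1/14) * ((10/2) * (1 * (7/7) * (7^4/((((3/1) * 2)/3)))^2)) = -4117715/8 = -514714.38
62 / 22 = 31 / 11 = 2.82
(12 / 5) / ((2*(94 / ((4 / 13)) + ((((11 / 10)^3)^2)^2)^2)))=0.00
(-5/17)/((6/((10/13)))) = -25/663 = -0.04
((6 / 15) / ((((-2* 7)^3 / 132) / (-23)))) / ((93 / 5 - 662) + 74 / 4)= -506 / 714469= -0.00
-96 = -96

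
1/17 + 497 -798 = -300.94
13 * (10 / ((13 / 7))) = 70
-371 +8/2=-367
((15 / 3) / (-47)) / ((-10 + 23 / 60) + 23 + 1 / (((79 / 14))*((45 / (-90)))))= -23700 / 2902579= -0.01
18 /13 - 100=-1282 /13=-98.62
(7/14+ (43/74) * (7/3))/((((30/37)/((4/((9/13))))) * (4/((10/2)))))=1339/81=16.53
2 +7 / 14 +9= 23 / 2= 11.50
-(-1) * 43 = 43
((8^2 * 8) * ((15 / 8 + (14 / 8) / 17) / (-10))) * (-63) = 542304 / 85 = 6380.05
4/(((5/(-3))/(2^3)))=-96/5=-19.20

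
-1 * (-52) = 52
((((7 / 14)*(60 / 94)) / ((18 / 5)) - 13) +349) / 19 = 94777 / 5358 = 17.69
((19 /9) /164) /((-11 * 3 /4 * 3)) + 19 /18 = 77083 /73062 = 1.06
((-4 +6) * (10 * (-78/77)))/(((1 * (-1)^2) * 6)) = -260/77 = -3.38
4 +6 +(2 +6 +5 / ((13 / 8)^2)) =3362 / 169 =19.89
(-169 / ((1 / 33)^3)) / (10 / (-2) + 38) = -184041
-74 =-74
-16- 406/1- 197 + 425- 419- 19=-632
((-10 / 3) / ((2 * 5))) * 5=-1.67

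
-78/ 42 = -13/ 7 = -1.86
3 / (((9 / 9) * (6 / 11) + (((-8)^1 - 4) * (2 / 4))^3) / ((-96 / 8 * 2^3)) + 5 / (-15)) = 1584 / 1009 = 1.57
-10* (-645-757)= 14020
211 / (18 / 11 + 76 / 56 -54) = -32494 / 7855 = -4.14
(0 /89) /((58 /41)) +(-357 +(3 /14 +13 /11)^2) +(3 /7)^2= -8416031 /23716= -354.87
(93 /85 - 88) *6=-44322 /85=-521.44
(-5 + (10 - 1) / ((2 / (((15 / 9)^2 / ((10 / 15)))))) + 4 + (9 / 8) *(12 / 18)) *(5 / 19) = 4.87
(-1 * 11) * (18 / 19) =-198 / 19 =-10.42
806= 806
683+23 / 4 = 2755 / 4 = 688.75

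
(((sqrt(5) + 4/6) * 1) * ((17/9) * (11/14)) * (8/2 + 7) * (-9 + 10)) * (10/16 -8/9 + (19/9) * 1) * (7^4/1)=93838283/1944 + 93838283 * sqrt(5)/1296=210175.64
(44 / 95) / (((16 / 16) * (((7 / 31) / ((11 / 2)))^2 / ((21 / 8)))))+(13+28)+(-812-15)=-344247 / 5320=-64.71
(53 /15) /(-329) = -53 /4935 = -0.01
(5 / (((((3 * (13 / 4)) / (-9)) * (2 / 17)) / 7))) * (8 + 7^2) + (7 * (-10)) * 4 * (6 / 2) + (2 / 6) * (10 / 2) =-643165 / 39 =-16491.41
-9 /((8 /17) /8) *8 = -1224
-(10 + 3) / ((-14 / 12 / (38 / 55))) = 2964 / 385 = 7.70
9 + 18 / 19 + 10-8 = 227 / 19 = 11.95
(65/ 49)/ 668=0.00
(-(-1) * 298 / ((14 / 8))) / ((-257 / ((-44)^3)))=101539328 / 1799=56442.09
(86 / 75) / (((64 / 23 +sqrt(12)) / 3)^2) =178177251 / 15848450-50225376 *sqrt(3) / 7924225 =0.26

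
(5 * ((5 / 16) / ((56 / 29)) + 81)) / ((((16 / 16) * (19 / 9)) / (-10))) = -16362225 / 8512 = -1922.25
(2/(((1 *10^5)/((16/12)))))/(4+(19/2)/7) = 7/1406250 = 0.00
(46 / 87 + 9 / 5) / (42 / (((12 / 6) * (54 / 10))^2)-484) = -164106 / 34082105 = -0.00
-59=-59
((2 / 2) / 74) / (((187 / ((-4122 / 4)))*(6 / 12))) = -0.15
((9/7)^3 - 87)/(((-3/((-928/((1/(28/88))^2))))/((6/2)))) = -6753984/847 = -7974.01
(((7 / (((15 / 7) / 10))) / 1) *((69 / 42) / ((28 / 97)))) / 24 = 2231 / 288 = 7.75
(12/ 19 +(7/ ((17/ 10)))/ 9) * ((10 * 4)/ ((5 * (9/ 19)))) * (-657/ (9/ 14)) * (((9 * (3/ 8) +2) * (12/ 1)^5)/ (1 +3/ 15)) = -356180572160/ 17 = -20951798362.35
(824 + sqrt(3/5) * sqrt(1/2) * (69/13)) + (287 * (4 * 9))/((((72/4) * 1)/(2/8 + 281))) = 69 * sqrt(30)/130 + 324523/2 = 162264.41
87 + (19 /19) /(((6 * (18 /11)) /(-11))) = 9275 /108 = 85.88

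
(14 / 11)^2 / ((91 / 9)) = 252 / 1573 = 0.16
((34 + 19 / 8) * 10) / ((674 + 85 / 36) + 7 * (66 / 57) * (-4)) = 0.56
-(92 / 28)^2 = -529 / 49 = -10.80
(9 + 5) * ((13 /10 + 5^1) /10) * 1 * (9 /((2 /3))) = 11907 /100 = 119.07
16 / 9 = 1.78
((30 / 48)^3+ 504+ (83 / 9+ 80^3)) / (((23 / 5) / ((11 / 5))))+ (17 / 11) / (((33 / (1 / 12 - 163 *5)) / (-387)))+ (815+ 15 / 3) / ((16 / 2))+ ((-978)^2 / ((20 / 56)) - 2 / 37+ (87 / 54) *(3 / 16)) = 633691075798853 / 215677440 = 2938142.61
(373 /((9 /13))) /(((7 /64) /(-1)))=-310336 /63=-4925.97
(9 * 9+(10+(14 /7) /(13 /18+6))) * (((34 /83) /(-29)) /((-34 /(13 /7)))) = 143611 /2038729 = 0.07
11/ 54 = 0.20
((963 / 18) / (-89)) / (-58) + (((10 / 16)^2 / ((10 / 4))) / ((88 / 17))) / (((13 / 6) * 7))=4085579 / 330698368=0.01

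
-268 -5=-273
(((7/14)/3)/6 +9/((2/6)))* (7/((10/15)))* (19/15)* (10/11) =129409/396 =326.79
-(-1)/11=1/11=0.09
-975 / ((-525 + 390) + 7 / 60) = 58500 / 8093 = 7.23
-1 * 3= -3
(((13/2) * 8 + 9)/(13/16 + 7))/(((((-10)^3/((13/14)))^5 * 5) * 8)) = -22648873/168070000000000000000000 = -0.00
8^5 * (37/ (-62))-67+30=-607355/ 31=-19592.10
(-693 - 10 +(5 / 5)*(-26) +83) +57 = -589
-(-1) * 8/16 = 1/2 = 0.50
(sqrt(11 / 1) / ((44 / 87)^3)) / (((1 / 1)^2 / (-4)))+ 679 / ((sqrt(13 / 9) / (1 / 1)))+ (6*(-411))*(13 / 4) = -16029 / 2 - 658503*sqrt(11) / 21296+ 2037*sqrt(13) / 13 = -7552.09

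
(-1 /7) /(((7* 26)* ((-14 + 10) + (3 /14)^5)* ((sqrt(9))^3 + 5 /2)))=10976 /1649857651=0.00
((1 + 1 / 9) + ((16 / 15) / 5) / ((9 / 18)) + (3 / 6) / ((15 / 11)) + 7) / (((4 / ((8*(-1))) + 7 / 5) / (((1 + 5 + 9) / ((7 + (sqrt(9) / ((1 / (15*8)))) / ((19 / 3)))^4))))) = 0.00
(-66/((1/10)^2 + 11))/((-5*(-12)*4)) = -55/2202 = -0.02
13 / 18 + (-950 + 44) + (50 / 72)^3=-42221015 / 46656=-904.94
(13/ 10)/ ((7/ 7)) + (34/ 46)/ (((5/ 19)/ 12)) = 8051/ 230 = 35.00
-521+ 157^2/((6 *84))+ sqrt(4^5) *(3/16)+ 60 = -204671/504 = -406.09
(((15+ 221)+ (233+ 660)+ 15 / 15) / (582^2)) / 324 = 565 / 54873288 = 0.00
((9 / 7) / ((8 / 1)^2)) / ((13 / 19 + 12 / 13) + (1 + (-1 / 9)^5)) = 131265927 / 17036234432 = 0.01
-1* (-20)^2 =-400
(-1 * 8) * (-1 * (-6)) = -48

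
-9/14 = -0.64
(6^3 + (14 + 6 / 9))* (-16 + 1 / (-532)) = -3691.10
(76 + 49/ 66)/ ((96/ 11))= 5065/ 576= 8.79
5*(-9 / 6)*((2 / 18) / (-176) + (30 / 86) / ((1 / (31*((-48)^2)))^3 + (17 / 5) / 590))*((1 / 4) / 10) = -12769280673763691530303 / 1125055098795502592256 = -11.35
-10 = -10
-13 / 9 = -1.44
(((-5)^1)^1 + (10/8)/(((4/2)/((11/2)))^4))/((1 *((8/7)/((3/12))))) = 14.54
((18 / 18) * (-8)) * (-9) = 72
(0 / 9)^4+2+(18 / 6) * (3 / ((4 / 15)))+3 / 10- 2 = 681 / 20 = 34.05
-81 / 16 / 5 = -81 / 80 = -1.01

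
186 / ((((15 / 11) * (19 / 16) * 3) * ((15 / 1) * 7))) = 10912 / 29925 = 0.36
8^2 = 64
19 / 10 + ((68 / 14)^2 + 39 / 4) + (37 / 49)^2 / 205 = 69390309 / 1968820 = 35.24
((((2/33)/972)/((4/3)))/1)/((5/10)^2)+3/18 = 446/2673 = 0.17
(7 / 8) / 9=7 / 72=0.10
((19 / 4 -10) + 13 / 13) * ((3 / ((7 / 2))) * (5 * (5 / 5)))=-255 / 14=-18.21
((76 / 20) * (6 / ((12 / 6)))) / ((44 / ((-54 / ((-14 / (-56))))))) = -3078 / 55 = -55.96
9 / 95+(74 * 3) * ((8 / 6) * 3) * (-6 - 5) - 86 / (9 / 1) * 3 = -2792023 / 285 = -9796.57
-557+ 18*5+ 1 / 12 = -5603 / 12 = -466.92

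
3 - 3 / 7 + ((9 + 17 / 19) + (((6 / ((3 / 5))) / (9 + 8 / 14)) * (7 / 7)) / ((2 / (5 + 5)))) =157636 / 8911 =17.69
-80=-80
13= 13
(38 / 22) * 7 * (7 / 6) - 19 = -4.89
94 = 94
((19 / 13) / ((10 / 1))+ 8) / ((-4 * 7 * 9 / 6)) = -353 / 1820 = -0.19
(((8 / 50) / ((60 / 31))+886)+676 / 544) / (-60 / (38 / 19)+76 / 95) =-45253591 / 1489200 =-30.39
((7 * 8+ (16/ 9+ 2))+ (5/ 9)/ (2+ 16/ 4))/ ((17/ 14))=22631/ 459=49.31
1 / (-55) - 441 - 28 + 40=-23596 / 55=-429.02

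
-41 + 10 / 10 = -40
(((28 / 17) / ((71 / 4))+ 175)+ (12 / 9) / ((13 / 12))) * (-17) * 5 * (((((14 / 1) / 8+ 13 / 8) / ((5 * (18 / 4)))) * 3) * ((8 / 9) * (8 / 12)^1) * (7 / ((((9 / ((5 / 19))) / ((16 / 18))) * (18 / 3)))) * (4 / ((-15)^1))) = 413159488 / 12784473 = 32.32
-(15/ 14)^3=-3375/ 2744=-1.23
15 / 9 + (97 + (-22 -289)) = -637 / 3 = -212.33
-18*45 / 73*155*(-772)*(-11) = -1066170600 / 73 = -14605076.71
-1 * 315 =-315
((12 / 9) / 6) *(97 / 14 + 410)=5837 / 63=92.65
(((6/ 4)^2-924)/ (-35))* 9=33183/ 140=237.02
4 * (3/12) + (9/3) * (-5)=-14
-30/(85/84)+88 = 992/17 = 58.35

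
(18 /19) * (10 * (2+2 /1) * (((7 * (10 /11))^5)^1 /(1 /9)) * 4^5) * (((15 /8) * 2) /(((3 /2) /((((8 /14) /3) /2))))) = 867758438.08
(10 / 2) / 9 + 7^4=21614 / 9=2401.56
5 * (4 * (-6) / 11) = -120 / 11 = -10.91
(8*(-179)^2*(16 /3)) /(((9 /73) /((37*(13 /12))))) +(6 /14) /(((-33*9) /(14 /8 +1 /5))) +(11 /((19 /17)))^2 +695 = 20014865374069289 /45031140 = 444467214.78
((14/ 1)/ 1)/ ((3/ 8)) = 37.33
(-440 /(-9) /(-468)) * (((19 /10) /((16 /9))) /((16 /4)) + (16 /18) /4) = -31009 /606528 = -0.05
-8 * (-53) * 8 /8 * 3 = 1272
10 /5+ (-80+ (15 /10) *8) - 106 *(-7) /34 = -44.18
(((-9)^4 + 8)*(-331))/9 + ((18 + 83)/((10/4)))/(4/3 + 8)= -152201003/630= -241588.89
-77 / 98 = -11 / 14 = -0.79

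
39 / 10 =3.90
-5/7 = -0.71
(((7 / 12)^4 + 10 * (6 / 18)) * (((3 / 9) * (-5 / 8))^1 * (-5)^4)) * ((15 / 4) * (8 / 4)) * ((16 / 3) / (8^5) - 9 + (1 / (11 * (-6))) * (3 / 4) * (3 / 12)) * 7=212265.01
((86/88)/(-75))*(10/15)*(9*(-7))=301/550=0.55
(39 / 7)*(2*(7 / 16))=39 / 8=4.88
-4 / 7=-0.57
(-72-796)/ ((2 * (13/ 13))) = -434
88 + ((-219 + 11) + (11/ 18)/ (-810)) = -1749611/ 14580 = -120.00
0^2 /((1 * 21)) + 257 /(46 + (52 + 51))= 257 /149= 1.72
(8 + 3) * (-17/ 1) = -187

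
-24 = -24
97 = 97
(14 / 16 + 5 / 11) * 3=351 / 88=3.99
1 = 1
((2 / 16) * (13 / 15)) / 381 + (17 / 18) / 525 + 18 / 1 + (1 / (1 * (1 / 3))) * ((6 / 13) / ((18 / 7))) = 1157074613 / 62407800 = 18.54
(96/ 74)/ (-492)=-4/ 1517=-0.00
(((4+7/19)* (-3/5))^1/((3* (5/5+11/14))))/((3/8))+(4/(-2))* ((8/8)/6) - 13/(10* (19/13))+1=-21767/14250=-1.53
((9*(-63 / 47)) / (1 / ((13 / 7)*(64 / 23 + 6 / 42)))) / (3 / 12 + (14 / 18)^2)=-160692012 / 2096059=-76.66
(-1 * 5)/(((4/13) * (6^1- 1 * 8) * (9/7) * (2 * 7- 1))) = 35/72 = 0.49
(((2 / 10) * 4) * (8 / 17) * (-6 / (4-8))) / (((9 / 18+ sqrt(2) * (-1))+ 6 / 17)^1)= -3264 * sqrt(2) / 7355-2784 / 7355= -1.01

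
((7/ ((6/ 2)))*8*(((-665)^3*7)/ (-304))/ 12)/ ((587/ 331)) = 251035654625/ 42264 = 5939704.11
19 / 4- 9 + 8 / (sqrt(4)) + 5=19 / 4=4.75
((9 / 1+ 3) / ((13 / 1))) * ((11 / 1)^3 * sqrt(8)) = 31944 * sqrt(2) / 13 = 3475.05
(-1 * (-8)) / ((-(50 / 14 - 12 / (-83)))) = -4648 / 2159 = -2.15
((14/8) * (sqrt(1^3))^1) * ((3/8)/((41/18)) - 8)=-8995/656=-13.71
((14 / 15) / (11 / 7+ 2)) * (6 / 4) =49 / 125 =0.39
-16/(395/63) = -1008/395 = -2.55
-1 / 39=-0.03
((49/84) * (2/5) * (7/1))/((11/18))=147/55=2.67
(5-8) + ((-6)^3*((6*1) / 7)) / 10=-753 / 35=-21.51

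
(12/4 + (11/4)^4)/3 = 15409/768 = 20.06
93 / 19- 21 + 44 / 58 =-8456 / 551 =-15.35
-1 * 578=-578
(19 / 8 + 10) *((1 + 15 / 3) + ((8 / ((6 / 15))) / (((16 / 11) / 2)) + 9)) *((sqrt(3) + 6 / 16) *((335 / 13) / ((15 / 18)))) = 5074245 / 832 + 1691415 *sqrt(3) / 104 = 34268.24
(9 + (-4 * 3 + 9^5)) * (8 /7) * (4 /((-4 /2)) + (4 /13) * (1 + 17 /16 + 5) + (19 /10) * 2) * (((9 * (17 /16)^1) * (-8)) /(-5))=717858558 /175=4102048.90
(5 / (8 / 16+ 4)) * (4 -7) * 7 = -70 / 3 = -23.33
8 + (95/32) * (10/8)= 1499/128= 11.71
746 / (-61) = -746 / 61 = -12.23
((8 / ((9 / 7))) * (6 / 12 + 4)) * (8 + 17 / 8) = 567 / 2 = 283.50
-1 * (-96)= 96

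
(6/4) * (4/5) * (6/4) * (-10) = -18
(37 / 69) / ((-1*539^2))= -37 / 20045949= -0.00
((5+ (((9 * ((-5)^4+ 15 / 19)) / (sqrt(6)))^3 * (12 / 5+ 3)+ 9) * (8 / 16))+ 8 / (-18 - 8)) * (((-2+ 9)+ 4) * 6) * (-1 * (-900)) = 7098300 / 13+ 5459096866859955000 * sqrt(6) / 6859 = 1949555588858203.37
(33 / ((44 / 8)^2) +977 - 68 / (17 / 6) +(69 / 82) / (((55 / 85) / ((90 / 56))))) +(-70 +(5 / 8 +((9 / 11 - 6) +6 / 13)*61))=98312705 / 164164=598.87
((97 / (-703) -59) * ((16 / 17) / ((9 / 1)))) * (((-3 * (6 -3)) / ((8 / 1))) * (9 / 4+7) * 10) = 207870 / 323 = 643.56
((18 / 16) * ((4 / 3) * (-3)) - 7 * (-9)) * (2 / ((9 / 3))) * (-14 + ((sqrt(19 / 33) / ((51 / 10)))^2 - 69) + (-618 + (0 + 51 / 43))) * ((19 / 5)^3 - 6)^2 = -1253069647150524008 / 19223015625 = -65185903.79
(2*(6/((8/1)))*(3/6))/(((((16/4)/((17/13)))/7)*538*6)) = 119/223808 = 0.00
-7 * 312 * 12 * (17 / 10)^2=-1893528 / 25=-75741.12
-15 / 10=-3 / 2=-1.50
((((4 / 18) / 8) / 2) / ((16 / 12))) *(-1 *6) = -1 / 16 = -0.06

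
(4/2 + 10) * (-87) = -1044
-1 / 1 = -1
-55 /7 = -7.86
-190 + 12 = -178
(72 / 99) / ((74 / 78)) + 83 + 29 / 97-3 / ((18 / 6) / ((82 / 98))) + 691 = 774.23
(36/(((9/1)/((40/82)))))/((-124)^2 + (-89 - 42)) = 16/125009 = 0.00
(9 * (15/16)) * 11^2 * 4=16335/4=4083.75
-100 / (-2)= 50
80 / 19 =4.21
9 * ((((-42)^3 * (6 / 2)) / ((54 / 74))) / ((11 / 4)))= -10965024 / 11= -996820.36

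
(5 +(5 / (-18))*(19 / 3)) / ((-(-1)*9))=175 / 486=0.36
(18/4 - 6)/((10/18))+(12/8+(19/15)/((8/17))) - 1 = 59/120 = 0.49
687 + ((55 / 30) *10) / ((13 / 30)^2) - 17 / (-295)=39120758 / 49855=784.69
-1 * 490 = -490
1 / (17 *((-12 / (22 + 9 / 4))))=-97 / 816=-0.12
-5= -5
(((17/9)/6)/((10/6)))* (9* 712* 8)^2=496399564.80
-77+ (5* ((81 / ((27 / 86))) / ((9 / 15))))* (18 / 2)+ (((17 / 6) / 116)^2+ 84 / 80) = 46683292469 / 2422080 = 19274.05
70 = 70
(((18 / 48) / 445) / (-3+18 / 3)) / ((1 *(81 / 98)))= 49 / 144180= 0.00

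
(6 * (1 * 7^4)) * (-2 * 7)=-201684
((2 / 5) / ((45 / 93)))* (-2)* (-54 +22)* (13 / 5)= 51584 / 375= 137.56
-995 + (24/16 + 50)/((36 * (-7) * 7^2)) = -995.00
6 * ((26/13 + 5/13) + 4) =498/13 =38.31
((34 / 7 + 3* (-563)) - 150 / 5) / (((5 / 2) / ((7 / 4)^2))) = -83993 / 40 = -2099.82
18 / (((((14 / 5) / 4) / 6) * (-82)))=-540 / 287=-1.88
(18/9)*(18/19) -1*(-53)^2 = -53335/19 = -2807.11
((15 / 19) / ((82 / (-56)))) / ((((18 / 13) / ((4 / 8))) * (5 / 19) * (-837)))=91 / 102951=0.00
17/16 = 1.06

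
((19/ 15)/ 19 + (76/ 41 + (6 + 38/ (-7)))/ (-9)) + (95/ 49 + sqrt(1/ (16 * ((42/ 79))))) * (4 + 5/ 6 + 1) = 5 * sqrt(3318)/ 144 + 95629/ 8610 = 13.11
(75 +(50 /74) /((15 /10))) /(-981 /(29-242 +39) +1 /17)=8257750 /623487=13.24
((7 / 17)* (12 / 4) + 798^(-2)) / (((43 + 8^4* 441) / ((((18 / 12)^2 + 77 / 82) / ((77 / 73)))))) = 0.00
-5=-5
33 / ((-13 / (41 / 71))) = -1353 / 923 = -1.47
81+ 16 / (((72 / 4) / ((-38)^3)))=-438247 / 9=-48694.11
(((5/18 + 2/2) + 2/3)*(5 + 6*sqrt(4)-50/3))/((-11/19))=-665/594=-1.12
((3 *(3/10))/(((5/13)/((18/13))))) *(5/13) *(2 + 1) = 243/65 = 3.74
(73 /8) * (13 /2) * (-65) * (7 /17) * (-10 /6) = 2158975 /816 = 2645.80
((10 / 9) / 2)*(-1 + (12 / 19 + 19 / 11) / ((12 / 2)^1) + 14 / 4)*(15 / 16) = 22675 / 15048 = 1.51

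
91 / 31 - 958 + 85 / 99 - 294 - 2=-3836882 / 3069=-1250.21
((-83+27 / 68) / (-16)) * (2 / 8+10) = 52.92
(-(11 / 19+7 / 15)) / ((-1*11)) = 298 / 3135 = 0.10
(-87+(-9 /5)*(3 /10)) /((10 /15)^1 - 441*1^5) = 13131 /66050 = 0.20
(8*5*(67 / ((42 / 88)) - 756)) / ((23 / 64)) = -33095680 / 483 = -68521.08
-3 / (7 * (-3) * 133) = 1 / 931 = 0.00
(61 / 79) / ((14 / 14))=61 / 79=0.77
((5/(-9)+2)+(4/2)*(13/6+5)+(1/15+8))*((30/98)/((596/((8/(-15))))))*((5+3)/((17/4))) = -68672/5585265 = -0.01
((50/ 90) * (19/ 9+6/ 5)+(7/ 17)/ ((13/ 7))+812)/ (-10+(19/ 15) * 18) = 63.60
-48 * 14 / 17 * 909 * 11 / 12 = -559944 / 17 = -32937.88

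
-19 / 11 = -1.73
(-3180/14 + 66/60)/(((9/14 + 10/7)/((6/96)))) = -15823/2320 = -6.82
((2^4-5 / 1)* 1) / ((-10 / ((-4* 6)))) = 132 / 5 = 26.40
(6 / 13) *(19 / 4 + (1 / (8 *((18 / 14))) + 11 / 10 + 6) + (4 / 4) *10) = 7901 / 780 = 10.13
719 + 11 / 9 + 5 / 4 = 25973 / 36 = 721.47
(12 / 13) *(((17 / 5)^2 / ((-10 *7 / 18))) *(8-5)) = -93636 / 11375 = -8.23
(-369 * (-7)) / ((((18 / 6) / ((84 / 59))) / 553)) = 39995172 / 59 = 677884.27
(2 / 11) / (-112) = -1 / 616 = -0.00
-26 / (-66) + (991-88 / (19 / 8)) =598372 / 627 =954.34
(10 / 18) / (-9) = -5 / 81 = -0.06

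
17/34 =1/2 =0.50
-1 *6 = -6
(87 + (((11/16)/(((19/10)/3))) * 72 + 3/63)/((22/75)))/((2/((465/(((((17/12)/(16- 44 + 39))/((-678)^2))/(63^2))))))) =376196848730289720/323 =1164696126099968.17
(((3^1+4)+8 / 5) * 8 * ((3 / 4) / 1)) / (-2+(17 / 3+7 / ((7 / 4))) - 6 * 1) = 30.96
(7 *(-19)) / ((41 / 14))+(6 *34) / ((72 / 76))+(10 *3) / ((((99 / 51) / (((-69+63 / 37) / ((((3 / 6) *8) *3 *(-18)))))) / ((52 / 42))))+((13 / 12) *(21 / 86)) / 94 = 17937016887313 / 101982667248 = 175.88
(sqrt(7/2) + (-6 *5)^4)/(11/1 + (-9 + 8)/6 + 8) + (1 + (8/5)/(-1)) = 3 *sqrt(14)/113 + 24299661/565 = 43008.35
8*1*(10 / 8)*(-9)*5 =-450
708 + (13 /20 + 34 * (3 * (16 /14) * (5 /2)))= 140011 /140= 1000.08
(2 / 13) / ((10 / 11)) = 11 / 65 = 0.17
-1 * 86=-86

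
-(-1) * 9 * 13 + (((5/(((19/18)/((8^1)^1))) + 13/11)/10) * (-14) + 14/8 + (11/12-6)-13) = 144083/3135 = 45.96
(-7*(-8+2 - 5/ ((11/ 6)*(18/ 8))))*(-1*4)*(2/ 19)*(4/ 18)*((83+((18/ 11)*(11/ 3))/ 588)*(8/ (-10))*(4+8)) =7080704/ 1881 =3764.33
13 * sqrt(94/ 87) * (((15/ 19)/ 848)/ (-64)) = -65 * sqrt(8178)/ 29903872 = -0.00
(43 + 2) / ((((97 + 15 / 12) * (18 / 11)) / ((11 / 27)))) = 0.11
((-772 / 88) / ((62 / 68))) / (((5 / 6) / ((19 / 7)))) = -374034 / 11935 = -31.34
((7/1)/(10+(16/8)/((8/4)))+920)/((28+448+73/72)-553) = -729144/60181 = -12.12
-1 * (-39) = 39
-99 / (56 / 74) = -3663 / 28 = -130.82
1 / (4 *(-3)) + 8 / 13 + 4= 707 / 156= 4.53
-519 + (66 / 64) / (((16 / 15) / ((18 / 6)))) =-264243 / 512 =-516.10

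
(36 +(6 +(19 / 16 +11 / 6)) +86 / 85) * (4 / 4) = 187813 / 4080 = 46.03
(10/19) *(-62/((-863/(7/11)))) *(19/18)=2170/85437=0.03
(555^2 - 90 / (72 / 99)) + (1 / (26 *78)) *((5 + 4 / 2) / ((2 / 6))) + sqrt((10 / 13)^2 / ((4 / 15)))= 5 *sqrt(15) / 13 + 52035313 / 169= 307902.75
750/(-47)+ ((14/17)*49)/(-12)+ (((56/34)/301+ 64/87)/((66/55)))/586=-19.32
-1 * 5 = -5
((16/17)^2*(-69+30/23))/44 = -99648/73117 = -1.36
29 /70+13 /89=3491 /6230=0.56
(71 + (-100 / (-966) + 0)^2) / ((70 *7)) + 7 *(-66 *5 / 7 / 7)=-5372409881 / 114311610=-47.00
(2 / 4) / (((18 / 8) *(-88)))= -1 / 396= -0.00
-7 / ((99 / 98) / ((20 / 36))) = -3430 / 891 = -3.85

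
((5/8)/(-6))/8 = -5/384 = -0.01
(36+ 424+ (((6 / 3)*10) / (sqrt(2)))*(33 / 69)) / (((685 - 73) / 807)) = 14795*sqrt(2) / 2346+ 30935 / 51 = 615.49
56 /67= 0.84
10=10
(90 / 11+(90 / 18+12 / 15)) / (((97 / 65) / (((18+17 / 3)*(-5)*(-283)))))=1004348605 / 3201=313760.89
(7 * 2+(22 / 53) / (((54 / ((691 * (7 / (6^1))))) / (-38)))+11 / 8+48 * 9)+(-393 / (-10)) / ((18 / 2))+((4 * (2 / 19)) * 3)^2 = 13504919719 / 61990920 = 217.85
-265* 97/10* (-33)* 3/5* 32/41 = 8143344/205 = 39723.63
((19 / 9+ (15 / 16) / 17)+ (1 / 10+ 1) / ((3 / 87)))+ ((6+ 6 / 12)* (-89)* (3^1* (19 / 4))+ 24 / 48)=-100478879 / 12240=-8209.06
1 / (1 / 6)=6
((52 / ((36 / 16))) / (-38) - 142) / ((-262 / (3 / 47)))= 0.03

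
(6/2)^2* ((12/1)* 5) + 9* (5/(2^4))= 8685/16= 542.81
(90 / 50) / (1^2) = 9 / 5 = 1.80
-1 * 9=-9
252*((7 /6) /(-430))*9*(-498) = 3064.44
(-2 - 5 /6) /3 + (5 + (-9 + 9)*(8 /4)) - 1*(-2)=109 /18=6.06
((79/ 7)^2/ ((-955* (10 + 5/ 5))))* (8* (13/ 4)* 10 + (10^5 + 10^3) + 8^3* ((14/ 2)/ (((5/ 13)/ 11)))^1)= -6358405692/ 2573725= -2470.51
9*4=36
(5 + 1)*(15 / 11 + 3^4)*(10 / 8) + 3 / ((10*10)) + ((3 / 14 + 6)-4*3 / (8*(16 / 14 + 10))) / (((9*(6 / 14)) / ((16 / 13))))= 3110446279 / 5019300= 619.70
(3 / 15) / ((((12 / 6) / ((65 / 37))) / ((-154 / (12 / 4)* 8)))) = -8008 / 111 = -72.14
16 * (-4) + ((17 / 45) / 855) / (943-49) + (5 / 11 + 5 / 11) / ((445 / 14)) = -2154193379557 / 33674320350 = -63.97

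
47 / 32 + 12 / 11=901 / 352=2.56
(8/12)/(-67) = -2/201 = -0.01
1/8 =0.12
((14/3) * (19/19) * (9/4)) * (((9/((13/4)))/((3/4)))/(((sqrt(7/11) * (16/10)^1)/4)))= 180 * sqrt(77)/13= 121.50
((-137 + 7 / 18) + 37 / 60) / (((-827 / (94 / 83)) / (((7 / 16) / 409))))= 8053591 / 40426803360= 0.00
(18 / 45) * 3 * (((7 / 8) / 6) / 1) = 7 / 40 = 0.18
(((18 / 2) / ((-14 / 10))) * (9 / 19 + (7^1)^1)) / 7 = -6390 / 931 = -6.86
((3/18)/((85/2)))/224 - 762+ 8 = -754.00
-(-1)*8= 8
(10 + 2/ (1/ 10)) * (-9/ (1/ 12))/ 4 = -810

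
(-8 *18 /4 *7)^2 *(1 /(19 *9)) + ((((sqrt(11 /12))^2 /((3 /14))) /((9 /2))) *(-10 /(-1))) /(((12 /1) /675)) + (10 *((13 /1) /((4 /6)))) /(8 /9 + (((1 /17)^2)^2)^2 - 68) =260292188209909571 /288193652613882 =903.19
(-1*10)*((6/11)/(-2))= 30/11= 2.73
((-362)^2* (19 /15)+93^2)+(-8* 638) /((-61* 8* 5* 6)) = 31958830 /183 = 174638.42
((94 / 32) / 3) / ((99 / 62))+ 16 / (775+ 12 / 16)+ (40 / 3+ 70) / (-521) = 1820309335 / 3841191288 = 0.47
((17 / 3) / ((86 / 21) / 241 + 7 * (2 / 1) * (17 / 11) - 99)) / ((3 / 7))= -2208283 / 12917895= -0.17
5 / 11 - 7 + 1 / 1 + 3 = -28 / 11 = -2.55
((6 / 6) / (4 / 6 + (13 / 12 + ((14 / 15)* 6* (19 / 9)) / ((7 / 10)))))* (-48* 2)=-3456 / 671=-5.15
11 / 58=0.19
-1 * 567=-567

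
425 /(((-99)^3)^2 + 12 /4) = 425 /941480149404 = 0.00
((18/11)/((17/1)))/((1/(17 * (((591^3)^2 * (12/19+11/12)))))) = 45125377223658988419/418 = 107955447903490402.92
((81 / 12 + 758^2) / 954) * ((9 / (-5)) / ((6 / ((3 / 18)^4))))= -2298283 / 16485120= -0.14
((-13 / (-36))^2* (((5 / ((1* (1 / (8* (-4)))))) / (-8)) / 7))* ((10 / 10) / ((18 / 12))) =845 / 3402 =0.25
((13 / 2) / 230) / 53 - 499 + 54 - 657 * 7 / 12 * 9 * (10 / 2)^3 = -5261219231 / 12190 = -431601.25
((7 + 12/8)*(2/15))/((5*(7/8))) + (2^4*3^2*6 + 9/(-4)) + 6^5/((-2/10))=-79837781/2100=-38017.99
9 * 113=1017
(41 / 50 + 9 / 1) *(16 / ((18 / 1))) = 1964 / 225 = 8.73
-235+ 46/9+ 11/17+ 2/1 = -34768/153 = -227.24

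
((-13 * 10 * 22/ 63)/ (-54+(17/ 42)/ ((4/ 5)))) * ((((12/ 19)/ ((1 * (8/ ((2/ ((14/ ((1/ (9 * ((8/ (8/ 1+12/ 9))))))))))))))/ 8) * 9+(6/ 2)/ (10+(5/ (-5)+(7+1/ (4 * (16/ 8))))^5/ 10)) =6380402665/ 1478576352209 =0.00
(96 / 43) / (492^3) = 1 / 53344854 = 0.00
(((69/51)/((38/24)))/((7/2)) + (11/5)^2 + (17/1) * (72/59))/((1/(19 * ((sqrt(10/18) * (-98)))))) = -1205989106 * sqrt(5)/75225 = -35848.10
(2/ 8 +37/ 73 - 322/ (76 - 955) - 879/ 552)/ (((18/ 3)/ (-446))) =1235400599/ 35420184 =34.88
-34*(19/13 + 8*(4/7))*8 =-149328/91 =-1640.97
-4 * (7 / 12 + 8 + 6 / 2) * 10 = -1390 / 3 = -463.33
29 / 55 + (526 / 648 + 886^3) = 12393925069781 / 17820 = 695506457.34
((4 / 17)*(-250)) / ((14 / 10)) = -5000 / 119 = -42.02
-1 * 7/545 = -7/545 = -0.01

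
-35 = -35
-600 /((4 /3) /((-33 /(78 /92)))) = 227700 /13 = 17515.38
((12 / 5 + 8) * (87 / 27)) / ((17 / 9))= 1508 / 85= 17.74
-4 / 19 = -0.21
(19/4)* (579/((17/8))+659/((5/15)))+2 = 726715/68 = 10686.99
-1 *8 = -8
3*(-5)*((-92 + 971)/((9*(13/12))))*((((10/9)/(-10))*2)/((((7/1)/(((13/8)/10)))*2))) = 293/84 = 3.49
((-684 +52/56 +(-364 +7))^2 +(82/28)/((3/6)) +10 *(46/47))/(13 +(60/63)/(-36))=269060724081/3226832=83382.32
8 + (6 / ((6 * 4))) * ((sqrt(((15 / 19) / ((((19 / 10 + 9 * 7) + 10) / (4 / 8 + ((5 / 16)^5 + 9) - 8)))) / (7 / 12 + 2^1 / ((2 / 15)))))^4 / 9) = 8.00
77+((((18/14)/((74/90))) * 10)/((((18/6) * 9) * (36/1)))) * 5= 119783/1554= 77.08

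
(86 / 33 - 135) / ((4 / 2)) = -4369 / 66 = -66.20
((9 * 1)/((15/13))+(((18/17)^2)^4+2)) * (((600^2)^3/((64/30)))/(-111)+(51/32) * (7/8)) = -740732896894666117190481887799/330371872405760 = -2242118529948288.40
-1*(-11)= 11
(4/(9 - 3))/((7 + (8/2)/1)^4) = 2/43923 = 0.00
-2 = -2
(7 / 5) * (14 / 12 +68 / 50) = 2653 / 750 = 3.54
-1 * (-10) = 10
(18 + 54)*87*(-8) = -50112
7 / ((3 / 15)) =35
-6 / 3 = -2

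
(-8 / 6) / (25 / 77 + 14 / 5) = -1540 / 3609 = -0.43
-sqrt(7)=-2.65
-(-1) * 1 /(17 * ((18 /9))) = 0.03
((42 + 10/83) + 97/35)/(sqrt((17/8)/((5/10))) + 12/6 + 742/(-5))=-381843408/1245008051- 1304110 * sqrt(17)/1245008051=-0.31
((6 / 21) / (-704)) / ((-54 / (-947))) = -947 / 133056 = -0.01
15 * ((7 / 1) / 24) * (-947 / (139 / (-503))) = 16671935 / 1112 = 14992.75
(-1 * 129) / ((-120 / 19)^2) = -15523 / 4800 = -3.23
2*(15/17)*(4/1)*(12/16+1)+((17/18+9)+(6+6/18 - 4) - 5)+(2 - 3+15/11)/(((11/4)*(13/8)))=19.71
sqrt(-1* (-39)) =sqrt(39) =6.24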